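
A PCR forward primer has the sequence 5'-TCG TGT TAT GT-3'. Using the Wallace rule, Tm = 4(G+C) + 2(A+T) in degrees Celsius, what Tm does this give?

30°C

Scanning the sequence gives G=3, A=1, T=6, C=1.
AT pairs contribute 7, GC pairs contribute 4.
Tm = 4·4 + 2·7 = 16 + 14 = 30°C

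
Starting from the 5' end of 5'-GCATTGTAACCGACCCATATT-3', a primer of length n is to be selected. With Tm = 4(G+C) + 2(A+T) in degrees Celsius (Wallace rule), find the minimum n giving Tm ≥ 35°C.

n = 12

First 11 bases: GCATTGTAACC → Tm = 32°C (< 35°C)
First 12 bases: GCATTGTAACCG → Tm = 36°C (≥ 35°C)
Since every base adds ≥2°C, Tm only increases with n, so the threshold is first crossed at n = 12.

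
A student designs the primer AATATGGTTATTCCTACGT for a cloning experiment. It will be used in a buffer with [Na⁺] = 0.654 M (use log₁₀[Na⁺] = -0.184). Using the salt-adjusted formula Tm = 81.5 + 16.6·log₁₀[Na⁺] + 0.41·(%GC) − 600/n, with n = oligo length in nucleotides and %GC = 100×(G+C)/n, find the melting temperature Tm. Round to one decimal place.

Length n = 19. G=3, C=3, A=5, T=8
G+C = 6, so %GC = 6/19 × 100 = 31.579%
Salt term: 16.6 × (-0.184) = -3.054
GC term: 0.41 × 31.579 = 12.947; length term: −600/19 = −31.579
Tm = 81.5 + (-3.054) + 12.947 − 31.579 = 59.814 → 59.8°C

59.8°C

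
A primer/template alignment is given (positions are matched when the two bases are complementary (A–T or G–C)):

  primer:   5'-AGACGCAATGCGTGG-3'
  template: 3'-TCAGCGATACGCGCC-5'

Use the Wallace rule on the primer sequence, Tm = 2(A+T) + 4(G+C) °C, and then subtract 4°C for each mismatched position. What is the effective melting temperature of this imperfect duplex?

Primer base counts: A=4, T=2, G=6, C=3 → A+T=6, G+C=9
Perfect-match Tm = 2(6) + 4(9) = 12 + 36 = 48°C
Mismatches (positions where the bases are not complementary): 3 (at positions 3, 7, 13)
Effective Tm = 48 − 3×4 = 48 − 12 = 36°C

36°C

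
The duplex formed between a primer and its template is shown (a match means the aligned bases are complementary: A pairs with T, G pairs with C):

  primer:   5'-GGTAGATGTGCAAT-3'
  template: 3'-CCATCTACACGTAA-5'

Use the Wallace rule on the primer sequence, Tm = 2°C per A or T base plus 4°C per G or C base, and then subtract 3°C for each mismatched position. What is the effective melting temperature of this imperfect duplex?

Primer base counts: A=4, T=4, G=5, C=1 → A+T=8, G+C=6
Perfect-match Tm = 2(8) + 4(6) = 16 + 24 = 40°C
Mismatches (positions where the bases are not complementary): 1 (at position 13)
Effective Tm = 40 − 1×3 = 40 − 3 = 37°C

37°C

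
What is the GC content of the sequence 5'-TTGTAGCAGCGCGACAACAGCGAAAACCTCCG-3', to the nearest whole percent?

56%

Counting bases: C=10, T=4, A=10, G=8
G+C = 8 + 10 = 18 out of 32 bases
%GC = 18/32 × 100 = 56.25% ≈ 56%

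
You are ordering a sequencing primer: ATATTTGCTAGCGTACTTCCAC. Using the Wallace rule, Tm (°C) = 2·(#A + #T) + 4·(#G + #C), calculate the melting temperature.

62°C

Scanning the sequence gives T=8, C=6, A=5, G=3.
A+T = 13, G+C = 9
Tm = 2×13 + 4×9 = 62°C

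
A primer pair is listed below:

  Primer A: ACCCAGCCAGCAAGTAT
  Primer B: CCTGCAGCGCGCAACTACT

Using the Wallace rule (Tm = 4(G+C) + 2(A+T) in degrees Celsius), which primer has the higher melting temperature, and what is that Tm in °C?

Primer A: A+T=8, G+C=9 → Tm = 2(8)+4(9) = 52°C
Primer B: A+T=7, G+C=12 → Tm = 2(7)+4(12) = 62°C
52°C vs 62°C → primer B is higher.

Primer B, 62°C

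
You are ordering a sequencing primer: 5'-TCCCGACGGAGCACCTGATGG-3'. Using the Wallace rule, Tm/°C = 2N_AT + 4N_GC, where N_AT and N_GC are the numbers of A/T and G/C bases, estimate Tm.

70°C

A=4, T=3, G=7, C=7
So N_AT = 7 and N_GC = 14.
Tm = 4·14 + 2·7 = 56 + 14 = 70°C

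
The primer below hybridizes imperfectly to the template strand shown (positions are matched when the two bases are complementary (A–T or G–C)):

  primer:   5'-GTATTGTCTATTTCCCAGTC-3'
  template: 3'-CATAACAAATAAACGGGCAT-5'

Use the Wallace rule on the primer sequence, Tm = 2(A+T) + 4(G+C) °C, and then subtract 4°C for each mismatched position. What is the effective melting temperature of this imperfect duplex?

40°C

Primer base counts: A=3, T=9, G=3, C=5 → A+T=12, G+C=8
Perfect-match Tm = 2(12) + 4(8) = 24 + 32 = 56°C
Mismatches (positions where the bases are not complementary): 4 (at positions 8, 14, 17, 20)
Effective Tm = 56 − 4×4 = 56 − 16 = 40°C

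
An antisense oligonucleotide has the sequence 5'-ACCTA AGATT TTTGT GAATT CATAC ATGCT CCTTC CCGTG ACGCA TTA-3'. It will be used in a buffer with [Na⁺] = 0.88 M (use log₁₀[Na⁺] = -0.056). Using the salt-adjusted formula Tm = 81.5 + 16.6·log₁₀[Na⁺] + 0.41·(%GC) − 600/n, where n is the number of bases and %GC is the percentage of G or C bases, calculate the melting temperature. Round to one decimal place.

84.3°C

Length n = 48. C=12, A=12, G=7, T=17
G+C = 19, so %GC = 19/48 × 100 = 39.583%
Salt term: 16.6 × (-0.056) = -0.93
GC term: 0.41 × 39.583 = 16.229; length term: −600/48 = −12.5
Tm = 81.5 + (-0.93) + 16.229 − 12.5 = 84.299 → 84.3°C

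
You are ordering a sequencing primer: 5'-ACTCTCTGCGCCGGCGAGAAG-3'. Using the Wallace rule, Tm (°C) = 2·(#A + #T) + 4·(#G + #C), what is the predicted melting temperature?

70°C

Base counts: T=3, C=7, A=4, G=7
AT pairs contribute 7, GC pairs contribute 14.
Tm = 4·14 + 2·7 = 56 + 14 = 70°C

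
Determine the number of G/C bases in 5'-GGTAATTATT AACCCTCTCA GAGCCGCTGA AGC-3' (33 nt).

Scanning the sequence gives C=9, T=8, A=9, G=7.
G+C = 7 + 9 = 16

16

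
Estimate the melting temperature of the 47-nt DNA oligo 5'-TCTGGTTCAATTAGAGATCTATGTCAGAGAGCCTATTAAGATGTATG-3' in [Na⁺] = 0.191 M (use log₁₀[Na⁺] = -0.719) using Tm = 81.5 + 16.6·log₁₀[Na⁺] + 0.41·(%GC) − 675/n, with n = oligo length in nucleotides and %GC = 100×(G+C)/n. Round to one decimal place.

Length n = 47. Base counts: G=11, C=6, T=16, A=14
G+C = 17, so %GC = 17/47 × 100 = 36.17%
Salt term: 16.6 × (-0.719) = -11.935
GC term: 0.41 × 36.17 = 14.83; length term: −675/47 = −14.362
Tm = 81.5 + (-11.935) + 14.83 − 14.362 = 70.033 → 70.0°C

70.0°C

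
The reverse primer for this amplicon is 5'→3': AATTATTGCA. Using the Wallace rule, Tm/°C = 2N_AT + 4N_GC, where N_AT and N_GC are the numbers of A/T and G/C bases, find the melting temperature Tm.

24°C

Counting bases: G=1, T=4, A=4, C=1
A+T = 8, G+C = 2
Tm = 2(8) + 4(2) = 16 + 8 = 24°C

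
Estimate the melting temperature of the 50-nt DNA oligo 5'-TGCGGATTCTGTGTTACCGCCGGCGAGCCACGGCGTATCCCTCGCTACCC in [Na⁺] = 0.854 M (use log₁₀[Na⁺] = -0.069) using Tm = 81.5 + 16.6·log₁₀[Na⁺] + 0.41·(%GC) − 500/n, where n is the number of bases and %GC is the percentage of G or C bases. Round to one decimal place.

Length n = 50. Counting bases: G=14, A=6, T=11, C=19
G+C = 33, so %GC = 33/50 × 100 = 66%
Salt term: 16.6 × (-0.069) = -1.145
GC term: 0.41 × 66 = 27.06; length term: −500/50 = −10
Tm = 81.5 + (-1.145) + 27.06 − 10 = 97.415 → 97.4°C

97.4°C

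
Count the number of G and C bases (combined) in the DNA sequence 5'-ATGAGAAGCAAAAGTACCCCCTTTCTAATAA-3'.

11

Base counts: G=4, C=7, T=7, A=13
Total G or C: 4 + 7 = 11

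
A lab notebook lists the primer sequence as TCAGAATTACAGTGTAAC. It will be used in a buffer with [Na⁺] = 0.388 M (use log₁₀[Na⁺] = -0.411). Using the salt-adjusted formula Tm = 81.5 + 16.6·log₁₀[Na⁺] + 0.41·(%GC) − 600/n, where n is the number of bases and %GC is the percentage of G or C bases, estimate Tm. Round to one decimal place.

55.0°C

Length n = 18. Base counts: C=3, A=7, G=3, T=5
G+C = 6, so %GC = 6/18 × 100 = 33.333%
Salt term: 16.6 × (-0.411) = -6.823
GC term: 0.41 × 33.333 = 13.667; length term: −600/18 = −33.333
Tm = 81.5 + (-6.823) + 13.667 − 33.333 = 55.011 → 55.0°C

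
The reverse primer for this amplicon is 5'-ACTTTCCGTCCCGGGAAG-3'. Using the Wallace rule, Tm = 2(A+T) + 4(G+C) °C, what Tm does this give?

58°C

Counting bases: A=3, T=4, G=5, C=6
So N_AT = 7 and N_GC = 11.
Tm = 2(7) + 4(11) = 14 + 44 = 58°C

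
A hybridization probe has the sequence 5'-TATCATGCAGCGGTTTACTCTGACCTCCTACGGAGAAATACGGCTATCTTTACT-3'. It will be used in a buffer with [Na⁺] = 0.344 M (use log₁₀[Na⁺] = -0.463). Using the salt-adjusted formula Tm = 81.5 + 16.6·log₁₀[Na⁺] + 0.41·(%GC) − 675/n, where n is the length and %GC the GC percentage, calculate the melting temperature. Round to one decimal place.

Length n = 54. G=10, A=13, T=17, C=14
G+C = 24, so %GC = 24/54 × 100 = 44.444%
Salt term: 16.6 × (-0.463) = -7.686
GC term: 0.41 × 44.444 = 18.222; length term: −675/54 = −12.5
Tm = 81.5 + (-7.686) + 18.222 − 12.5 = 79.536 → 79.5°C

79.5°C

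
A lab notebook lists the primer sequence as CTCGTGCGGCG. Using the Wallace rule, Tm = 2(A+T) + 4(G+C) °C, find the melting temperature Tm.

40°C

Counting bases: T=2, G=5, C=4, A=0
So N_AT = 2 and N_GC = 9.
Tm = 2(2) + 4(9) = 4 + 36 = 40°C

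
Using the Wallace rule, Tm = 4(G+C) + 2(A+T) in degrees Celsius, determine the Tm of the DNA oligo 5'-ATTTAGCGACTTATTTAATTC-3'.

52°C

Counting bases: A=6, G=2, C=3, T=10
AT pairs contribute 16, GC pairs contribute 5.
Tm = 2×16 + 4×5 = 52°C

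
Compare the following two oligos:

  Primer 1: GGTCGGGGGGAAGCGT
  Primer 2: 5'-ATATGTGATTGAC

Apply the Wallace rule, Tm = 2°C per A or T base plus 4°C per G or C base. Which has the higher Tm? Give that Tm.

Primer 1: A+T=4, G+C=12 → Tm = 2(4)+4(12) = 56°C
Primer 2: A+T=9, G+C=4 → Tm = 2(9)+4(4) = 34°C
56°C vs 34°C → primer 1 is higher.

Primer 1, 56°C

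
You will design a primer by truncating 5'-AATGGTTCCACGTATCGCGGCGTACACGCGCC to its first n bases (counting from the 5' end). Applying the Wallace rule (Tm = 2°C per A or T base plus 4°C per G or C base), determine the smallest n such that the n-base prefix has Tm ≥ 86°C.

n = 28

First 27 bases: AATGGTTCCACGTATCGCGGCGTACAC → Tm = 84°C (< 86°C)
First 28 bases: AATGGTTCCACGTATCGCGGCGTACACG → Tm = 88°C (≥ 86°C)
Since every base adds ≥2°C, Tm only increases with n, so the threshold is first crossed at n = 28.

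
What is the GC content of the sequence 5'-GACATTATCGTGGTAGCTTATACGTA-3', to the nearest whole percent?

38%

Counting bases: C=4, T=9, G=6, A=7
G+C = 6 + 4 = 10 out of 26 bases
%GC = 10/26 × 100 = 38.46% ≈ 38%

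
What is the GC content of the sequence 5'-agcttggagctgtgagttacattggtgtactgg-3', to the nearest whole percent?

48%

Counting bases: T=11, A=6, C=4, G=12
G+C = 12 + 4 = 16 out of 33 bases
%GC = 16/33 × 100 = 48.48% ≈ 48%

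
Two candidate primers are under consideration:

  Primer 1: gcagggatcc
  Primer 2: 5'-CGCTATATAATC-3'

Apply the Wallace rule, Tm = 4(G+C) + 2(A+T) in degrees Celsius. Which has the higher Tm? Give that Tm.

Primer 1, 34°C

Primer 1: A+T=3, G+C=7 → Tm = 2(3)+4(7) = 34°C
Primer 2: A+T=8, G+C=4 → Tm = 2(8)+4(4) = 32°C
34°C vs 32°C → primer 1 is higher.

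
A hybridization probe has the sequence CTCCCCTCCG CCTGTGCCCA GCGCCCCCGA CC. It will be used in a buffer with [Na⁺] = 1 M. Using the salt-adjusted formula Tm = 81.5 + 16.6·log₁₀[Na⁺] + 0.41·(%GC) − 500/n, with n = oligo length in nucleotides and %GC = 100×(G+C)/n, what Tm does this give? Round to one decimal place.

99.2°C

Length n = 32. Scanning the sequence gives G=6, A=2, C=20, T=4.
G+C = 26, so %GC = 26/32 × 100 = 81.25%
Salt term: 16.6 × (0) = 0
GC term: 0.41 × 81.25 = 33.312; length term: −500/32 = −15.625
Tm = 81.5 + (0) + 33.312 − 15.625 = 99.187 → 99.2°C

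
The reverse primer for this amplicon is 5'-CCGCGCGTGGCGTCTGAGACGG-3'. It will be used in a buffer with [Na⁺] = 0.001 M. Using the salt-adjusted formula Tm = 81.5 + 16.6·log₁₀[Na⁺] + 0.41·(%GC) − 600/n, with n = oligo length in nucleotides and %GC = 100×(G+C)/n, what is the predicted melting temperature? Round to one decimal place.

36.1°C

Length n = 22. Scanning the sequence gives C=7, T=3, G=10, A=2.
G+C = 17, so %GC = 17/22 × 100 = 77.273%
Salt term: 16.6 × (-3) = -49.8
GC term: 0.41 × 77.273 = 31.682; length term: −600/22 = −27.273
Tm = 81.5 + (-49.8) + 31.682 − 27.273 = 36.109 → 36.1°C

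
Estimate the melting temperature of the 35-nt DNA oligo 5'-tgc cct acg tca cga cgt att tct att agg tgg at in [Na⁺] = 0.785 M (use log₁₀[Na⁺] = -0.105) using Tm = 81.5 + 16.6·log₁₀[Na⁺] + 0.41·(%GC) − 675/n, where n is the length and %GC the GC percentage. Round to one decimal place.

79.2°C

Length n = 35. A=7, T=12, C=8, G=8
G+C = 16, so %GC = 16/35 × 100 = 45.714%
Salt term: 16.6 × (-0.105) = -1.743
GC term: 0.41 × 45.714 = 18.743; length term: −675/35 = −19.286
Tm = 81.5 + (-1.743) + 18.743 − 19.286 = 79.214 → 79.2°C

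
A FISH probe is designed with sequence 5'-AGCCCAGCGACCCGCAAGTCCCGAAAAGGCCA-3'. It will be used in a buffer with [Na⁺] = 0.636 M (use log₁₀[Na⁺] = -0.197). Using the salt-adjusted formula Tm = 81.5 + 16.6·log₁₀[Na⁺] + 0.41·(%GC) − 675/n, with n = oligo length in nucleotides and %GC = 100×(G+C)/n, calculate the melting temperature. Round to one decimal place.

Length n = 32. Scanning the sequence gives A=10, T=1, C=13, G=8.
G+C = 21, so %GC = 21/32 × 100 = 65.625%
Salt term: 16.6 × (-0.197) = -3.27
GC term: 0.41 × 65.625 = 26.906; length term: −675/32 = −21.094
Tm = 81.5 + (-3.27) + 26.906 − 21.094 = 84.042 → 84.0°C

84.0°C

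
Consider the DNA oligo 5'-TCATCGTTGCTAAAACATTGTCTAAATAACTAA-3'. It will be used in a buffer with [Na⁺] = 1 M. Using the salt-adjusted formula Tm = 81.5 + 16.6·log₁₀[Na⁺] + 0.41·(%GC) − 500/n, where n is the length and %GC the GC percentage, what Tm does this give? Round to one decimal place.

77.5°C

Length n = 33. T=11, C=6, G=3, A=13
G+C = 9, so %GC = 9/33 × 100 = 27.273%
Salt term: 16.6 × (0) = 0
GC term: 0.41 × 27.273 = 11.182; length term: −500/33 = −15.152
Tm = 81.5 + (0) + 11.182 − 15.152 = 77.53 → 77.5°C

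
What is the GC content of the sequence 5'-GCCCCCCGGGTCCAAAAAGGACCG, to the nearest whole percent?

Base counts: A=6, G=7, T=1, C=10
G+C = 7 + 10 = 17 out of 24 bases
%GC = 17/24 × 100 = 70.83% ≈ 71%

71%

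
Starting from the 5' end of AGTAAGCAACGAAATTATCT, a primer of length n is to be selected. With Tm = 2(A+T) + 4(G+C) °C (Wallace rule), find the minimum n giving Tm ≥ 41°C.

First 15 bases: AGTAAGCAACGAAAT → Tm = 40°C (< 41°C)
First 16 bases: AGTAAGCAACGAAATT → Tm = 42°C (≥ 41°C)
Since every base adds ≥2°C, Tm only increases with n, so the threshold is first crossed at n = 16.

n = 16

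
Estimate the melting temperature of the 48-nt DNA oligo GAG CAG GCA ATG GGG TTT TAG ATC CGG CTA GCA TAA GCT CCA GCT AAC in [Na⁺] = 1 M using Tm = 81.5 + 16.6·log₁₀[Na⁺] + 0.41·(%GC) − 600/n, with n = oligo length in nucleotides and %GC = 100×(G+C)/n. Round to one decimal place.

90.4°C

Length n = 48. Scanning the sequence gives A=13, G=14, T=10, C=11.
G+C = 25, so %GC = 25/48 × 100 = 52.083%
Salt term: 16.6 × (0) = 0
GC term: 0.41 × 52.083 = 21.354; length term: −600/48 = −12.5
Tm = 81.5 + (0) + 21.354 − 12.5 = 90.354 → 90.4°C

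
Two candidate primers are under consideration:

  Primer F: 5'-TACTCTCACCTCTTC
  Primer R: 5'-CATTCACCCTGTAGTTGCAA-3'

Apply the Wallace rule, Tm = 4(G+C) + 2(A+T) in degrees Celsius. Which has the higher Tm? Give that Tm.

Primer F: A+T=8, G+C=7 → Tm = 2(8)+4(7) = 44°C
Primer R: A+T=11, G+C=9 → Tm = 2(11)+4(9) = 58°C
44°C vs 58°C → primer R is higher.

Primer R, 58°C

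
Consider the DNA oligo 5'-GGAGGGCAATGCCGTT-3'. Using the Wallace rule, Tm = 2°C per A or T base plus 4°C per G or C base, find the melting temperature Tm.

Scanning the sequence gives G=7, A=3, C=3, T=3.
AT pairs contribute 6, GC pairs contribute 10.
Tm = 2×6 + 4×10 = 52°C

52°C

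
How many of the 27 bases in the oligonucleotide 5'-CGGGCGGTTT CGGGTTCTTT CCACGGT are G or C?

Scanning the sequence gives T=9, G=10, A=1, C=7.
Total G or C: 10 + 7 = 17

17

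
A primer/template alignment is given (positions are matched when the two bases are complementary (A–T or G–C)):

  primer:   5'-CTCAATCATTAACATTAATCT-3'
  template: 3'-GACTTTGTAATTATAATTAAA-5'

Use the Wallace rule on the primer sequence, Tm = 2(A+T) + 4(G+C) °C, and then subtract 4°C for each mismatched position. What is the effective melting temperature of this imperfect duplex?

36°C

Primer base counts: A=8, T=8, G=0, C=5 → A+T=16, G+C=5
Perfect-match Tm = 2(16) + 4(5) = 32 + 20 = 52°C
Mismatches (positions where the bases are not complementary): 4 (at positions 3, 6, 13, 20)
Effective Tm = 52 − 4×4 = 52 − 16 = 36°C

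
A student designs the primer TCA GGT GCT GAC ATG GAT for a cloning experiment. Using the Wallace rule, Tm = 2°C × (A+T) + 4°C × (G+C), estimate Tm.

Base counts: T=5, G=6, A=4, C=3
A+T = 9, G+C = 9
Tm = 4·9 + 2·9 = 36 + 18 = 54°C

54°C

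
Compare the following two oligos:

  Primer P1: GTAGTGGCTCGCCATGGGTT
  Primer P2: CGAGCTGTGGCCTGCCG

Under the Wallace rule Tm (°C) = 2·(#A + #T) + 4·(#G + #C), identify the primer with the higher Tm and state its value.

Primer P1: A+T=8, G+C=12 → Tm = 2(8)+4(12) = 64°C
Primer P2: A+T=4, G+C=13 → Tm = 2(4)+4(13) = 60°C
64°C vs 60°C → primer P1 is higher.

Primer P1, 64°C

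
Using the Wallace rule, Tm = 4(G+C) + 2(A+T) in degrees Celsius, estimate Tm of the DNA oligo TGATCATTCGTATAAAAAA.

Counting bases: G=2, C=2, T=6, A=9
A+T = 15, G+C = 4
Tm = 2(15) + 4(4) = 30 + 16 = 46°C

46°C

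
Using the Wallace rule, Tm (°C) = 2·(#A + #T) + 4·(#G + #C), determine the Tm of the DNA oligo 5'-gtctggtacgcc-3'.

C=4, A=1, T=3, G=4
So N_AT = 4 and N_GC = 8.
Tm = 2(4) + 4(8) = 8 + 32 = 40°C

40°C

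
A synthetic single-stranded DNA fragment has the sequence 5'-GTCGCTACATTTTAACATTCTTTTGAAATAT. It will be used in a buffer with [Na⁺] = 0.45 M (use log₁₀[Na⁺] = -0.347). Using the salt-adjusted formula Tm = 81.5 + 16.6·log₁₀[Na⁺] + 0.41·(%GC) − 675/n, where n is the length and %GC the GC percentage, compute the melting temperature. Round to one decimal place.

64.5°C

Length n = 31. Scanning the sequence gives A=9, C=5, G=3, T=14.
G+C = 8, so %GC = 8/31 × 100 = 25.806%
Salt term: 16.6 × (-0.347) = -5.76
GC term: 0.41 × 25.806 = 10.58; length term: −675/31 = −21.774
Tm = 81.5 + (-5.76) + 10.58 − 21.774 = 64.546 → 64.5°C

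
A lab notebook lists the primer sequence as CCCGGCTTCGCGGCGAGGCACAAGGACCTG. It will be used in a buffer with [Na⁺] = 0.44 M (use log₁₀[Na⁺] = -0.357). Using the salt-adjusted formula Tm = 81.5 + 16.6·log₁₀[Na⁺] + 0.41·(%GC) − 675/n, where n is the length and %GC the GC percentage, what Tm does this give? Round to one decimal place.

83.1°C

Length n = 30. Scanning the sequence gives T=3, C=11, A=5, G=11.
G+C = 22, so %GC = 22/30 × 100 = 73.333%
Salt term: 16.6 × (-0.357) = -5.926
GC term: 0.41 × 73.333 = 30.067; length term: −675/30 = −22.5
Tm = 81.5 + (-5.926) + 30.067 − 22.5 = 83.141 → 83.1°C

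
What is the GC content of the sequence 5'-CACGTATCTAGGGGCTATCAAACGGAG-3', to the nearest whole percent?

Scanning the sequence gives C=6, G=8, A=8, T=5.
G+C = 8 + 6 = 14 out of 27 bases
%GC = 14/27 × 100 = 51.85% ≈ 52%

52%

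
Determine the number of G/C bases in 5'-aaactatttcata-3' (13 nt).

2

Base counts: A=6, G=0, T=5, C=2
G+C = 0 + 2 = 2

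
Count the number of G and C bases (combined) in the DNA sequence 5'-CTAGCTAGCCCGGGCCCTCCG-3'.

16

G=6, A=2, T=3, C=10
Total G or C: 6 + 10 = 16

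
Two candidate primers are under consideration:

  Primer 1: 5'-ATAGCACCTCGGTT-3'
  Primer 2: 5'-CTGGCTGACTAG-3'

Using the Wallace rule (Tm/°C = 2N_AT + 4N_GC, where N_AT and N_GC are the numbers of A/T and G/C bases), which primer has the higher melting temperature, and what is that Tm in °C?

Primer 1, 42°C

Primer 1: A+T=7, G+C=7 → Tm = 2(7)+4(7) = 42°C
Primer 2: A+T=5, G+C=7 → Tm = 2(5)+4(7) = 38°C
42°C vs 38°C → primer 1 is higher.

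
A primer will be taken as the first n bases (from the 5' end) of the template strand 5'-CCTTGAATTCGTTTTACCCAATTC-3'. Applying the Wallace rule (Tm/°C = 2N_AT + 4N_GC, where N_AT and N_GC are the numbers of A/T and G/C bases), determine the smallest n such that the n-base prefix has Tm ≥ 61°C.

First 22 bases: CCTTGAATTCGTTTTACCCAAT → Tm = 60°C (< 61°C)
First 23 bases: CCTTGAATTCGTTTTACCCAATT → Tm = 62°C (≥ 61°C)
Since every base adds ≥2°C, Tm only increases with n, so the threshold is first crossed at n = 23.

n = 23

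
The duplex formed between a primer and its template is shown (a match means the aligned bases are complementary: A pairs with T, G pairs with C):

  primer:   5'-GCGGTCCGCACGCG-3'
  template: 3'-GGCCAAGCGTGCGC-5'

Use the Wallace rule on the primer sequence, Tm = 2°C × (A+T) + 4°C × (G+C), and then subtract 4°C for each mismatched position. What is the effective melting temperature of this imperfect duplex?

44°C

Primer base counts: A=1, T=1, G=6, C=6 → A+T=2, G+C=12
Perfect-match Tm = 2(2) + 4(12) = 4 + 48 = 52°C
Mismatches (positions where the bases are not complementary): 2 (at positions 1, 6)
Effective Tm = 52 − 2×4 = 52 − 8 = 44°C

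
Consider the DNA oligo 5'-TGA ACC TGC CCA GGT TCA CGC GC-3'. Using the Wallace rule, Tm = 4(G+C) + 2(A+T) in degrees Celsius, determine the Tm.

Base counts: T=4, G=6, A=4, C=9
A+T = 8, G+C = 15
Tm = 2(8) + 4(15) = 16 + 60 = 76°C

76°C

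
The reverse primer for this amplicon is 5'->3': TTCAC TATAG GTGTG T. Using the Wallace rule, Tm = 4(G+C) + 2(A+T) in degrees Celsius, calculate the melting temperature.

44°C

C=2, T=7, A=3, G=4
So N_AT = 10 and N_GC = 6.
Tm = 2×10 + 4×6 = 44°C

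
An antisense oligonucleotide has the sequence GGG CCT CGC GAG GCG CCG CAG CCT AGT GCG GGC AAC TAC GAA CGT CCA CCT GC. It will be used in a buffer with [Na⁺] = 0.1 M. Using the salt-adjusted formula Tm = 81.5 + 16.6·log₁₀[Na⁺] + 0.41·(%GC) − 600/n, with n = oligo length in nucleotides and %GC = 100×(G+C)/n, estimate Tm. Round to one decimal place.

83.0°C

Length n = 53. Counting bases: A=9, G=18, C=20, T=6
G+C = 38, so %GC = 38/53 × 100 = 71.698%
Salt term: 16.6 × (-1) = -16.6
GC term: 0.41 × 71.698 = 29.396; length term: −600/53 = −11.321
Tm = 81.5 + (-16.6) + 29.396 − 11.321 = 82.975 → 83.0°C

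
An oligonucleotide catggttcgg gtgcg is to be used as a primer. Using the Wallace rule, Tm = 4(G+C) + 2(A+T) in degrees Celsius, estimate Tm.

Base counts: T=4, C=3, A=1, G=7
So N_AT = 5 and N_GC = 10.
Tm = 4·10 + 2·5 = 40 + 10 = 50°C

50°C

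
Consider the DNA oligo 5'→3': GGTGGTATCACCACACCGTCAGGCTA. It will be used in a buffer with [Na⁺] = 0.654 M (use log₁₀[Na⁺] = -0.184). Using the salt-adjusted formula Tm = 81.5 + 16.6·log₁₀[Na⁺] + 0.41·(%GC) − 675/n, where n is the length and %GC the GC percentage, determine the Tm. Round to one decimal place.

76.1°C

Length n = 26. Base counts: G=7, A=6, T=5, C=8
G+C = 15, so %GC = 15/26 × 100 = 57.692%
Salt term: 16.6 × (-0.184) = -3.054
GC term: 0.41 × 57.692 = 23.654; length term: −675/26 = −25.962
Tm = 81.5 + (-3.054) + 23.654 − 25.962 = 76.138 → 76.1°C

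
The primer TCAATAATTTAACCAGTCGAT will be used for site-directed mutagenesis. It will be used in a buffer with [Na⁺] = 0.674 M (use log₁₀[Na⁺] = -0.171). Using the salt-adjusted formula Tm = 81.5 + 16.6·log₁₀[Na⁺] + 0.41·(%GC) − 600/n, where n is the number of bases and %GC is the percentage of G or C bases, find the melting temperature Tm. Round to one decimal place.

Length n = 21. Base counts: A=8, C=4, G=2, T=7
G+C = 6, so %GC = 6/21 × 100 = 28.571%
Salt term: 16.6 × (-0.171) = -2.839
GC term: 0.41 × 28.571 = 11.714; length term: −600/21 = −28.571
Tm = 81.5 + (-2.839) + 11.714 − 28.571 = 61.804 → 61.8°C

61.8°C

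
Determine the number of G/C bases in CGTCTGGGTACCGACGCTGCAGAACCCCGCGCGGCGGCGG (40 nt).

Scanning the sequence gives C=15, A=5, G=16, T=4.
Total G or C: 16 + 15 = 31

31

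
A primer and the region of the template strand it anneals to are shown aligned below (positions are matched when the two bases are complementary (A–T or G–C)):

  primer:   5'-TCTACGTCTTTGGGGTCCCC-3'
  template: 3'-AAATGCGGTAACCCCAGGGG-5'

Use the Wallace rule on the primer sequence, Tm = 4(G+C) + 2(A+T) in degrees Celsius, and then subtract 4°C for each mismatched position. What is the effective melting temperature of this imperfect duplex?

52°C

Primer base counts: A=1, T=7, G=5, C=7 → A+T=8, G+C=12
Perfect-match Tm = 2(8) + 4(12) = 16 + 48 = 64°C
Mismatches (positions where the bases are not complementary): 3 (at positions 2, 7, 9)
Effective Tm = 64 − 3×4 = 64 − 12 = 52°C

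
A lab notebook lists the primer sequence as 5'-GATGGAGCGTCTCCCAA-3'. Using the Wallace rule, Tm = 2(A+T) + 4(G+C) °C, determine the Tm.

Counting bases: A=4, G=5, T=3, C=5
So N_AT = 7 and N_GC = 10.
Tm = 2(7) + 4(10) = 14 + 40 = 54°C

54°C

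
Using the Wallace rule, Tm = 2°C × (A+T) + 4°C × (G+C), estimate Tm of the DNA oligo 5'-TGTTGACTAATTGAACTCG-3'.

52°C

A=5, T=7, C=3, G=4
AT pairs contribute 12, GC pairs contribute 7.
Tm = 2(12) + 4(7) = 24 + 28 = 52°C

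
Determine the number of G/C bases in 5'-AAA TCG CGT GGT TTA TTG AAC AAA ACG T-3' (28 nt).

Scanning the sequence gives G=6, A=10, T=8, C=4.
Total G or C: 6 + 4 = 10

10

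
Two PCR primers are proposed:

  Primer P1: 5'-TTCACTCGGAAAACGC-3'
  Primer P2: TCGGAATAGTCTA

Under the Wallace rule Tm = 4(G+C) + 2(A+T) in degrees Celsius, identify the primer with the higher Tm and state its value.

Primer P1: A+T=8, G+C=8 → Tm = 2(8)+4(8) = 48°C
Primer P2: A+T=8, G+C=5 → Tm = 2(8)+4(5) = 36°C
48°C vs 36°C → primer P1 is higher.

Primer P1, 48°C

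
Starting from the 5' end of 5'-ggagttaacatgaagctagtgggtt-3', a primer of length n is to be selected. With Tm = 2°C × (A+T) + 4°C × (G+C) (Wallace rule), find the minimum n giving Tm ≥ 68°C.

n = 23

First 22 bases: GGAGTTAACATGAAGCTAGTGG → Tm = 64°C (< 68°C)
First 23 bases: GGAGTTAACATGAAGCTAGTGGG → Tm = 68°C (≥ 68°C)
Since every base adds ≥2°C, Tm only increases with n, so the threshold is first crossed at n = 23.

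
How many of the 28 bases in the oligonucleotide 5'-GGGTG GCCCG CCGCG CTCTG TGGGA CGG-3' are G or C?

23

Scanning the sequence gives G=14, T=4, C=9, A=1.
G+C = 14 + 9 = 23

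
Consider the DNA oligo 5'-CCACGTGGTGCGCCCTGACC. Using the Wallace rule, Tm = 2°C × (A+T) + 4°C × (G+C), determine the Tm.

70°C

C=9, G=6, A=2, T=3
AT pairs contribute 5, GC pairs contribute 15.
Tm = 2(5) + 4(15) = 10 + 60 = 70°C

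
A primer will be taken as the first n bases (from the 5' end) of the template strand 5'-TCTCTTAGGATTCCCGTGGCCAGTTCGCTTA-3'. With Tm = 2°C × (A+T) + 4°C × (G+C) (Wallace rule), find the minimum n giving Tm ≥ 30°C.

n = 11

First 10 bases: TCTCTTAGGA → Tm = 28°C (< 30°C)
First 11 bases: TCTCTTAGGAT → Tm = 30°C (≥ 30°C)
Each additional base adds 2°C (A/T) or 4°C (G/C), so Tm is non-decreasing in n; n = 11 is the first length to reach 30°C.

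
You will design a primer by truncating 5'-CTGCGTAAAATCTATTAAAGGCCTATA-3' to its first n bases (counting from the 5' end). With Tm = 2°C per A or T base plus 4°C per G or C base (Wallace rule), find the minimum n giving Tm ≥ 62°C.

First 22 bases: CTGCGTAAAATCTATTAAAGGC → Tm = 60°C (< 62°C)
First 23 bases: CTGCGTAAAATCTATTAAAGGCC → Tm = 64°C (≥ 62°C)
Each additional base adds 2°C (A/T) or 4°C (G/C), so Tm is non-decreasing in n; n = 23 is the first length to reach 62°C.

n = 23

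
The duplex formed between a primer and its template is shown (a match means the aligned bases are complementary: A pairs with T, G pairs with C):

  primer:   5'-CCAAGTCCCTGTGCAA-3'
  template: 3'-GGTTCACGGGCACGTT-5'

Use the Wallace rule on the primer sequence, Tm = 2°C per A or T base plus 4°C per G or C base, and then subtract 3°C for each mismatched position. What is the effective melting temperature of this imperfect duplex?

44°C

Primer base counts: A=4, T=3, G=3, C=6 → A+T=7, G+C=9
Perfect-match Tm = 2(7) + 4(9) = 14 + 36 = 50°C
Mismatches (positions where the bases are not complementary): 2 (at positions 7, 10)
Effective Tm = 50 − 2×3 = 50 − 6 = 44°C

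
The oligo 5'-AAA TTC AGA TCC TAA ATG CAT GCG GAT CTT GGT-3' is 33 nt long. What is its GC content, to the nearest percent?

T=10, G=7, C=6, A=10
G+C = 7 + 6 = 13 out of 33 bases
%GC = 13/33 × 100 = 39.39% ≈ 39%

39%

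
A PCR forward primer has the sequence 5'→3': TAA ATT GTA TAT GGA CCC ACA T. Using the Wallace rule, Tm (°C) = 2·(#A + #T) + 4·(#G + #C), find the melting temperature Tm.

Counting bases: G=3, T=7, A=8, C=4
So N_AT = 15 and N_GC = 7.
Tm = 2(15) + 4(7) = 30 + 28 = 58°C

58°C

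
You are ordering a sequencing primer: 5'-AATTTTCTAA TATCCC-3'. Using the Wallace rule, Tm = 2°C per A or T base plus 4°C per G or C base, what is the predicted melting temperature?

A=5, C=4, G=0, T=7
So N_AT = 12 and N_GC = 4.
Tm = 2×12 + 4×4 = 40°C

40°C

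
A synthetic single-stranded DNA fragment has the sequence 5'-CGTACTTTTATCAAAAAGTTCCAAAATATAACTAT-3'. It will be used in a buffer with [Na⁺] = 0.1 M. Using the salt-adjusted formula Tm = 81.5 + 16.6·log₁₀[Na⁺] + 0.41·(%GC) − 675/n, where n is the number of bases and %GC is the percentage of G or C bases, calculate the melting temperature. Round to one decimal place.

Length n = 35. Counting bases: T=12, A=15, C=6, G=2
G+C = 8, so %GC = 8/35 × 100 = 22.857%
Salt term: 16.6 × (-1) = -16.6
GC term: 0.41 × 22.857 = 9.371; length term: −675/35 = −19.286
Tm = 81.5 + (-16.6) + 9.371 − 19.286 = 54.985 → 55.0°C

55.0°C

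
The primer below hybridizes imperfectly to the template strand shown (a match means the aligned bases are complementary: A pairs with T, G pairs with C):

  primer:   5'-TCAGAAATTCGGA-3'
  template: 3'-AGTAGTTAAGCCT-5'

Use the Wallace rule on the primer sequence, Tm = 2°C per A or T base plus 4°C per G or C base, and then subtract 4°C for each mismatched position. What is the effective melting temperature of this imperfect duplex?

28°C

Primer base counts: A=5, T=3, G=3, C=2 → A+T=8, G+C=5
Perfect-match Tm = 2(8) + 4(5) = 16 + 20 = 36°C
Mismatches (positions where the bases are not complementary): 2 (at positions 4, 5)
Effective Tm = 36 − 2×4 = 36 − 8 = 28°C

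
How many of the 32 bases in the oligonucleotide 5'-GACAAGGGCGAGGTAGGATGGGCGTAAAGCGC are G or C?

20

Counting bases: C=5, T=3, G=15, A=9
Total G or C: 15 + 5 = 20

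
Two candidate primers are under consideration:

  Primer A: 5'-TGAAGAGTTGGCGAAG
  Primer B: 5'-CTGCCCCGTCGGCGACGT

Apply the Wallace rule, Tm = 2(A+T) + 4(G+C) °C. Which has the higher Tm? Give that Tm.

Primer B, 64°C

Primer A: A+T=8, G+C=8 → Tm = 2(8)+4(8) = 48°C
Primer B: A+T=4, G+C=14 → Tm = 2(4)+4(14) = 64°C
48°C vs 64°C → primer B is higher.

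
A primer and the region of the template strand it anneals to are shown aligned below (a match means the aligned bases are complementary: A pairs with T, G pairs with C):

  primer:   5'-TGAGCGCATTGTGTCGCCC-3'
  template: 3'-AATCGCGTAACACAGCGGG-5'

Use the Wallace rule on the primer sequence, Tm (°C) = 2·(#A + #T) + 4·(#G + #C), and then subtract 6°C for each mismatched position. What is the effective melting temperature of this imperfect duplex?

Primer base counts: A=2, T=5, G=6, C=6 → A+T=7, G+C=12
Perfect-match Tm = 2(7) + 4(12) = 14 + 48 = 62°C
Mismatches (positions where the bases are not complementary): 1 (at position 2)
Effective Tm = 62 − 1×6 = 62 − 6 = 56°C

56°C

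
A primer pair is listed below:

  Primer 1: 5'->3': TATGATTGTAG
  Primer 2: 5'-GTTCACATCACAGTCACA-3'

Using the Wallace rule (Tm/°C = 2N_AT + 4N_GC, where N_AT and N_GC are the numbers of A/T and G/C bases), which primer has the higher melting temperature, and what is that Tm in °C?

Primer 1: A+T=8, G+C=3 → Tm = 2(8)+4(3) = 28°C
Primer 2: A+T=10, G+C=8 → Tm = 2(10)+4(8) = 52°C
28°C vs 52°C → primer 2 is higher.

Primer 2, 52°C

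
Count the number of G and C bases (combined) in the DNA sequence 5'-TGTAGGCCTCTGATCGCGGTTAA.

12

T=7, A=4, C=5, G=7
G+C = 7 + 5 = 12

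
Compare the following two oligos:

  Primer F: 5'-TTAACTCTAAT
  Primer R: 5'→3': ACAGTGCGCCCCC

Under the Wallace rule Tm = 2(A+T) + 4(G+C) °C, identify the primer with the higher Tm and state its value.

Primer F: A+T=9, G+C=2 → Tm = 2(9)+4(2) = 26°C
Primer R: A+T=3, G+C=10 → Tm = 2(3)+4(10) = 46°C
26°C vs 46°C → primer R is higher.

Primer R, 46°C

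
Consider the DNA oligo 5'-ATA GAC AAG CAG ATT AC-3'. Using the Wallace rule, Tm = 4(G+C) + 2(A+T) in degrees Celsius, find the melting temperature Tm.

Scanning the sequence gives G=3, T=3, A=8, C=3.
So N_AT = 11 and N_GC = 6.
Tm = 2(11) + 4(6) = 22 + 24 = 46°C

46°C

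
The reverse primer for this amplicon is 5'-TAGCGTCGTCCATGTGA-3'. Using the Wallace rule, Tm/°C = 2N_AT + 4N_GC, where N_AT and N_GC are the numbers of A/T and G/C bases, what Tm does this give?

52°C

G=5, T=5, C=4, A=3
So N_AT = 8 and N_GC = 9.
Tm = 2×8 + 4×9 = 52°C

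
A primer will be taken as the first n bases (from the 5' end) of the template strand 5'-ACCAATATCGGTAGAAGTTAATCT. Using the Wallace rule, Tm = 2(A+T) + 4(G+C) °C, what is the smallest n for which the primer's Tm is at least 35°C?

First 12 bases: ACCAATATCGGT → Tm = 34°C (< 35°C)
First 13 bases: ACCAATATCGGTA → Tm = 36°C (≥ 35°C)
Since every base adds ≥2°C, Tm only increases with n, so the threshold is first crossed at n = 13.

n = 13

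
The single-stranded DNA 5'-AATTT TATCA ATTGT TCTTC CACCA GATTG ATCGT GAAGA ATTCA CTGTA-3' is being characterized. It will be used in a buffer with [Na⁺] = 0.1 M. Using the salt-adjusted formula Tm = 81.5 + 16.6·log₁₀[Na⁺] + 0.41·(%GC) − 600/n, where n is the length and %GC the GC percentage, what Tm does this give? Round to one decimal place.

Length n = 50. Counting bases: C=9, A=15, T=19, G=7
G+C = 16, so %GC = 16/50 × 100 = 32%
Salt term: 16.6 × (-1) = -16.6
GC term: 0.41 × 32 = 13.12; length term: −600/50 = −12
Tm = 81.5 + (-16.6) + 13.12 − 12 = 66.02 → 66.0°C

66.0°C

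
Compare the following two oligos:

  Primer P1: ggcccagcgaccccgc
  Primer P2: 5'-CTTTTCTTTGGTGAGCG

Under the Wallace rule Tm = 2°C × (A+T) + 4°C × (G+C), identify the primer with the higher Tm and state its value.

Primer P1, 60°C

Primer P1: A+T=2, G+C=14 → Tm = 2(2)+4(14) = 60°C
Primer P2: A+T=9, G+C=8 → Tm = 2(9)+4(8) = 50°C
60°C vs 50°C → primer P1 is higher.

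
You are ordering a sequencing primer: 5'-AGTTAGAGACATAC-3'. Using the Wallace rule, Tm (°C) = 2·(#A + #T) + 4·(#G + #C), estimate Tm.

38°C

A=6, C=2, T=3, G=3
A+T = 9, G+C = 5
Tm = 2(9) + 4(5) = 18 + 20 = 38°C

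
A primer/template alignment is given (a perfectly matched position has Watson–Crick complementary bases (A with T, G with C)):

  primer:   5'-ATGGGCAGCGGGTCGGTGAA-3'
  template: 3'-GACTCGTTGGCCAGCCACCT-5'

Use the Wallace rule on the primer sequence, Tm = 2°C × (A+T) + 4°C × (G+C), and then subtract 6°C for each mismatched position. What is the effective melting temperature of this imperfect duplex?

36°C

Primer base counts: A=4, T=3, G=10, C=3 → A+T=7, G+C=13
Perfect-match Tm = 2(7) + 4(13) = 14 + 52 = 66°C
Mismatches (positions where the bases are not complementary): 5 (at positions 1, 4, 8, 10, 19)
Effective Tm = 66 − 5×6 = 66 − 30 = 36°C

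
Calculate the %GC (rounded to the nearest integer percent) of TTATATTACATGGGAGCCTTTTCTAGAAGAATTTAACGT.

31%

Base counts: T=15, C=5, A=12, G=7
G+C = 7 + 5 = 12 out of 39 bases
%GC = 12/39 × 100 = 30.77% ≈ 31%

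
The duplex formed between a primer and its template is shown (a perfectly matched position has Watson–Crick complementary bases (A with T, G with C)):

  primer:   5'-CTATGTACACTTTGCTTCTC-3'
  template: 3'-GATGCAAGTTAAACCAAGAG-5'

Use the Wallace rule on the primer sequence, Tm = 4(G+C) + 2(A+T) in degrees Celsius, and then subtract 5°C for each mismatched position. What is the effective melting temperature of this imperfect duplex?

Primer base counts: A=3, T=9, G=2, C=6 → A+T=12, G+C=8
Perfect-match Tm = 2(12) + 4(8) = 24 + 32 = 56°C
Mismatches (positions where the bases are not complementary): 4 (at positions 4, 7, 10, 15)
Effective Tm = 56 − 4×5 = 56 − 20 = 36°C

36°C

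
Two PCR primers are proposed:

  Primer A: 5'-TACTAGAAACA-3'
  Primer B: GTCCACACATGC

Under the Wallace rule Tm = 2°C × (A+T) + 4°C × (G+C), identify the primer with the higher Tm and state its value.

Primer A: A+T=8, G+C=3 → Tm = 2(8)+4(3) = 28°C
Primer B: A+T=5, G+C=7 → Tm = 2(5)+4(7) = 38°C
28°C vs 38°C → primer B is higher.

Primer B, 38°C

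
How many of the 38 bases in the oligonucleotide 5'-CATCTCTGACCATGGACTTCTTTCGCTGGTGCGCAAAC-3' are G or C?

Base counts: C=12, G=8, A=7, T=11
G+C = 8 + 12 = 20

20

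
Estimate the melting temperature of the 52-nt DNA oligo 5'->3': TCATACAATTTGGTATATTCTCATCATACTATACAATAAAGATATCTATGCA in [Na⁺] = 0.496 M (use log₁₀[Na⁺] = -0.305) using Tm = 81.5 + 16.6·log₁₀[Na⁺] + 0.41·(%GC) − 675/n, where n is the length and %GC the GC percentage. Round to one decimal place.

73.7°C

Length n = 52. Base counts: G=4, T=19, C=9, A=20
G+C = 13, so %GC = 13/52 × 100 = 25%
Salt term: 16.6 × (-0.305) = -5.063
GC term: 0.41 × 25 = 10.25; length term: −675/52 = −12.981
Tm = 81.5 + (-5.063) + 10.25 − 12.981 = 73.706 → 73.7°C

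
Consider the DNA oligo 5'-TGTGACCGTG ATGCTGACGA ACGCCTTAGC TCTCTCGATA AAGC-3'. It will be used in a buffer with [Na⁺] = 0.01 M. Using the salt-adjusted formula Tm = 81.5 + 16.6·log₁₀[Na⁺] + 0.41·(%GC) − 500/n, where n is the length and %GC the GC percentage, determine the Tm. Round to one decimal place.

58.4°C

Length n = 44. Scanning the sequence gives T=11, G=11, C=12, A=10.
G+C = 23, so %GC = 23/44 × 100 = 52.273%
Salt term: 16.6 × (-2) = -33.2
GC term: 0.41 × 52.273 = 21.432; length term: −500/44 = −11.364
Tm = 81.5 + (-33.2) + 21.432 − 11.364 = 58.368 → 58.4°C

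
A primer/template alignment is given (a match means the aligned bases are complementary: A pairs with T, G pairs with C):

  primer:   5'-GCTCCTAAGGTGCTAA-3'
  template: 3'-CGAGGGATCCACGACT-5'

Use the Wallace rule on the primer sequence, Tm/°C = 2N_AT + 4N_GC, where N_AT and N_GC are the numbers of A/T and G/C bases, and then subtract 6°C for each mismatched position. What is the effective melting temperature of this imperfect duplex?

Primer base counts: A=4, T=4, G=4, C=4 → A+T=8, G+C=8
Perfect-match Tm = 2(8) + 4(8) = 16 + 32 = 48°C
Mismatches (positions where the bases are not complementary): 3 (at positions 6, 7, 15)
Effective Tm = 48 − 3×6 = 48 − 18 = 30°C

30°C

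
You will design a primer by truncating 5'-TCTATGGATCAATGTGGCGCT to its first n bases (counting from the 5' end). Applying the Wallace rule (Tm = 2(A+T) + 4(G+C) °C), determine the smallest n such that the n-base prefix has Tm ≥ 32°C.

First 11 bases: TCTATGGATCA → Tm = 30°C (< 32°C)
First 12 bases: TCTATGGATCAA → Tm = 32°C (≥ 32°C)
Since every base adds ≥2°C, Tm only increases with n, so the threshold is first crossed at n = 12.

n = 12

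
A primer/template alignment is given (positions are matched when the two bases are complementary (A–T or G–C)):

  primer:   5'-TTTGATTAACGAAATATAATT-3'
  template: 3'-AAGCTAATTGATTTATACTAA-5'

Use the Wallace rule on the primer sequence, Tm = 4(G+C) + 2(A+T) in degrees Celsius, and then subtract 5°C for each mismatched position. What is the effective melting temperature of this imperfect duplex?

33°C

Primer base counts: A=9, T=9, G=2, C=1 → A+T=18, G+C=3
Perfect-match Tm = 2(18) + 4(3) = 36 + 12 = 48°C
Mismatches (positions where the bases are not complementary): 3 (at positions 3, 11, 18)
Effective Tm = 48 − 3×5 = 48 − 15 = 33°C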